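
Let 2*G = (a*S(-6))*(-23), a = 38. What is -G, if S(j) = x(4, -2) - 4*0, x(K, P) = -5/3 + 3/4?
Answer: -4807/12 ≈ -400.58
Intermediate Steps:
x(K, P) = -11/12 (x(K, P) = -5*⅓ + 3*(¼) = -5/3 + ¾ = -11/12)
S(j) = -11/12 (S(j) = -11/12 - 4*0 = -11/12 + 0 = -11/12)
G = 4807/12 (G = ((38*(-11/12))*(-23))/2 = (-209/6*(-23))/2 = (½)*(4807/6) = 4807/12 ≈ 400.58)
-G = -1*4807/12 = -4807/12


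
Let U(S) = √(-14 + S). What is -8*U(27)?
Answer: -8*√13 ≈ -28.844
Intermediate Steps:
-8*U(27) = -8*√(-14 + 27) = -8*√13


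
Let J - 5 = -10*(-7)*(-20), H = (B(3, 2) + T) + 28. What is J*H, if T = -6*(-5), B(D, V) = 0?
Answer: -80910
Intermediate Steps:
T = 30
H = 58 (H = (0 + 30) + 28 = 30 + 28 = 58)
J = -1395 (J = 5 - 10*(-7)*(-20) = 5 + 70*(-20) = 5 - 1400 = -1395)
J*H = -1395*58 = -80910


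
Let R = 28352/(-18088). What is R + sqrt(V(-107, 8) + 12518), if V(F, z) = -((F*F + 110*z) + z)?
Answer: -3544/2261 + sqrt(181) ≈ 11.886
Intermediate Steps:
V(F, z) = -F**2 - 111*z (V(F, z) = -((F**2 + 110*z) + z) = -(F**2 + 111*z) = -F**2 - 111*z)
R = -3544/2261 (R = 28352*(-1/18088) = -3544/2261 ≈ -1.5674)
R + sqrt(V(-107, 8) + 12518) = -3544/2261 + sqrt((-1*(-107)**2 - 111*8) + 12518) = -3544/2261 + sqrt((-1*11449 - 888) + 12518) = -3544/2261 + sqrt((-11449 - 888) + 12518) = -3544/2261 + sqrt(-12337 + 12518) = -3544/2261 + sqrt(181)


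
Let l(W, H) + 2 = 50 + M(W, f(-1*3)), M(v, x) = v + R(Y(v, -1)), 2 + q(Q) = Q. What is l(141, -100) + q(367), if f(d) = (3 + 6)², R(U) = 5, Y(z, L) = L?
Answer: 559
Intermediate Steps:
q(Q) = -2 + Q
f(d) = 81 (f(d) = 9² = 81)
M(v, x) = 5 + v (M(v, x) = v + 5 = 5 + v)
l(W, H) = 53 + W (l(W, H) = -2 + (50 + (5 + W)) = -2 + (55 + W) = 53 + W)
l(141, -100) + q(367) = (53 + 141) + (-2 + 367) = 194 + 365 = 559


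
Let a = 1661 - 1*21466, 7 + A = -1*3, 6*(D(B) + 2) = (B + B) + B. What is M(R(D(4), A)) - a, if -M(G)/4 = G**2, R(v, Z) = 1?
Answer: 19801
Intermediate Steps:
D(B) = -2 + B/2 (D(B) = -2 + ((B + B) + B)/6 = -2 + (2*B + B)/6 = -2 + (3*B)/6 = -2 + B/2)
A = -10 (A = -7 - 1*3 = -7 - 3 = -10)
a = -19805 (a = 1661 - 21466 = -19805)
M(G) = -4*G**2
M(R(D(4), A)) - a = -4*1**2 - 1*(-19805) = -4*1 + 19805 = -4 + 19805 = 19801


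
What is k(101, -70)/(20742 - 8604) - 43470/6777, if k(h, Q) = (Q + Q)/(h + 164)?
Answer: -73981612/11533701 ≈ -6.4144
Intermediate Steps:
k(h, Q) = 2*Q/(164 + h) (k(h, Q) = (2*Q)/(164 + h) = 2*Q/(164 + h))
k(101, -70)/(20742 - 8604) - 43470/6777 = (2*(-70)/(164 + 101))/(20742 - 8604) - 43470/6777 = (2*(-70)/265)/12138 - 43470*1/6777 = (2*(-70)*(1/265))*(1/12138) - 1610/251 = -28/53*1/12138 - 1610/251 = -2/45951 - 1610/251 = -73981612/11533701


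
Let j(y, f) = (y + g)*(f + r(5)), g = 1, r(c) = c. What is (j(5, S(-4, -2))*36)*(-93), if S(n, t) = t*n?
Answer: -261144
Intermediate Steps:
S(n, t) = n*t
j(y, f) = (1 + y)*(5 + f) (j(y, f) = (y + 1)*(f + 5) = (1 + y)*(5 + f))
(j(5, S(-4, -2))*36)*(-93) = ((5 - 4*(-2) + 5*5 - 4*(-2)*5)*36)*(-93) = ((5 + 8 + 25 + 8*5)*36)*(-93) = ((5 + 8 + 25 + 40)*36)*(-93) = (78*36)*(-93) = 2808*(-93) = -261144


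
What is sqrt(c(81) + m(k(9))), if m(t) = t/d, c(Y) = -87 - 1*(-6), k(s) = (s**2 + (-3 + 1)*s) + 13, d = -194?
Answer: I*sqrt(765815)/97 ≈ 9.0217*I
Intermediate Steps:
k(s) = 13 + s**2 - 2*s (k(s) = (s**2 - 2*s) + 13 = 13 + s**2 - 2*s)
c(Y) = -81 (c(Y) = -87 + 6 = -81)
m(t) = -t/194 (m(t) = t/(-194) = t*(-1/194) = -t/194)
sqrt(c(81) + m(k(9))) = sqrt(-81 - (13 + 9**2 - 2*9)/194) = sqrt(-81 - (13 + 81 - 18)/194) = sqrt(-81 - 1/194*76) = sqrt(-81 - 38/97) = sqrt(-7895/97) = I*sqrt(765815)/97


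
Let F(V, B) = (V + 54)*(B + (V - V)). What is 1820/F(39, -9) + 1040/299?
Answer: 25100/19251 ≈ 1.3038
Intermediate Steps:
F(V, B) = B*(54 + V) (F(V, B) = (54 + V)*(B + 0) = (54 + V)*B = B*(54 + V))
1820/F(39, -9) + 1040/299 = 1820/((-9*(54 + 39))) + 1040/299 = 1820/((-9*93)) + 1040*(1/299) = 1820/(-837) + 80/23 = 1820*(-1/837) + 80/23 = -1820/837 + 80/23 = 25100/19251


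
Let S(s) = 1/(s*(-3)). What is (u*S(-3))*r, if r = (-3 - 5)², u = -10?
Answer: -640/9 ≈ -71.111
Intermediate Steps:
S(s) = -1/(3*s) (S(s) = 1/(-3*s) = -1/(3*s))
r = 64 (r = (-8)² = 64)
(u*S(-3))*r = -(-10)/(3*(-3))*64 = -(-10)*(-1)/(3*3)*64 = -10*⅑*64 = -10/9*64 = -640/9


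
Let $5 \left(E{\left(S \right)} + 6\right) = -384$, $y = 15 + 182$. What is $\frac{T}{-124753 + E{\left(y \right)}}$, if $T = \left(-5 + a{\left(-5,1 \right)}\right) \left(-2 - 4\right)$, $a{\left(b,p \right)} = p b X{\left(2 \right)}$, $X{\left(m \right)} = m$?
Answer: $- \frac{450}{624179} \approx -0.00072095$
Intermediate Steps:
$y = 197$
$a{\left(b,p \right)} = 2 b p$ ($a{\left(b,p \right)} = p b 2 = b p 2 = 2 b p$)
$E{\left(S \right)} = - \frac{414}{5}$ ($E{\left(S \right)} = -6 + \frac{1}{5} \left(-384\right) = -6 - \frac{384}{5} = - \frac{414}{5}$)
$T = 90$ ($T = \left(-5 + 2 \left(-5\right) 1\right) \left(-2 - 4\right) = \left(-5 - 10\right) \left(-6\right) = \left(-15\right) \left(-6\right) = 90$)
$\frac{T}{-124753 + E{\left(y \right)}} = \frac{1}{-124753 - \frac{414}{5}} \cdot 90 = \frac{1}{- \frac{624179}{5}} \cdot 90 = \left(- \frac{5}{624179}\right) 90 = - \frac{450}{624179}$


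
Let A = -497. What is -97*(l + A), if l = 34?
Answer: 44911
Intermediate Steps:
-97*(l + A) = -97*(34 - 497) = -97*(-463) = 44911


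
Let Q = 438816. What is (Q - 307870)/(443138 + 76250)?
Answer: 65473/259694 ≈ 0.25212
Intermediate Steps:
(Q - 307870)/(443138 + 76250) = (438816 - 307870)/(443138 + 76250) = 130946/519388 = 130946*(1/519388) = 65473/259694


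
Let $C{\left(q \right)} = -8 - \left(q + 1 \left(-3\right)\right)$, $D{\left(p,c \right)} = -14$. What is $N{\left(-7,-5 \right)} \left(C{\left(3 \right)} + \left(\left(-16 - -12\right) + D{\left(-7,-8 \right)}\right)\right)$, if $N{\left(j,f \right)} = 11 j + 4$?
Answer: $1898$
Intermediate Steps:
$C{\left(q \right)} = -5 - q$ ($C{\left(q \right)} = -8 - \left(q - 3\right) = -8 - \left(-3 + q\right) = -5 - q$)
$N{\left(j,f \right)} = 4 + 11 j$
$N{\left(-7,-5 \right)} \left(C{\left(3 \right)} + \left(\left(-16 - -12\right) + D{\left(-7,-8 \right)}\right)\right) = \left(4 + 11 \left(-7\right)\right) \left(\left(-5 - 3\right) - 18\right) = \left(4 - 77\right) \left(\left(-5 - 3\right) + \left(\left(-16 + 12\right) - 14\right)\right) = - 73 \left(-8 - 18\right) = \left(-73\right) \left(-26\right) = 1898$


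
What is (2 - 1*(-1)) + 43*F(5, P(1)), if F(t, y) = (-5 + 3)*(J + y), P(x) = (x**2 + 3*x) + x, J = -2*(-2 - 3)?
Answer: -1287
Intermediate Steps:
J = 10 (J = -2*(-5) = 10)
P(x) = x**2 + 4*x
F(t, y) = -20 - 2*y (F(t, y) = (-5 + 3)*(10 + y) = -2*(10 + y) = -20 - 2*y)
(2 - 1*(-1)) + 43*F(5, P(1)) = (2 - 1*(-1)) + 43*(-20 - 2*(4 + 1)) = (2 + 1) + 43*(-20 - 2*5) = 3 + 43*(-20 - 2*5) = 3 + 43*(-20 - 10) = 3 + 43*(-30) = 3 - 1290 = -1287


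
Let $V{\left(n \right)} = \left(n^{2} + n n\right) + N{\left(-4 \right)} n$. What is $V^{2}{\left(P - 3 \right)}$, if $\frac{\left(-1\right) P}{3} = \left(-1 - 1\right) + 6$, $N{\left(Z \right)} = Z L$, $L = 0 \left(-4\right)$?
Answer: $202500$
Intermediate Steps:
$L = 0$
$N{\left(Z \right)} = 0$ ($N{\left(Z \right)} = Z 0 = 0$)
$P = -12$ ($P = - 3 \left(\left(-1 - 1\right) + 6\right) = - 3 \left(-2 + 6\right) = \left(-3\right) 4 = -12$)
$V{\left(n \right)} = 2 n^{2}$ ($V{\left(n \right)} = \left(n^{2} + n n\right) + 0 n = \left(n^{2} + n^{2}\right) + 0 = 2 n^{2} + 0 = 2 n^{2}$)
$V^{2}{\left(P - 3 \right)} = \left(2 \left(-12 - 3\right)^{2}\right)^{2} = \left(2 \left(-15\right)^{2}\right)^{2} = \left(2 \cdot 225\right)^{2} = 450^{2} = 202500$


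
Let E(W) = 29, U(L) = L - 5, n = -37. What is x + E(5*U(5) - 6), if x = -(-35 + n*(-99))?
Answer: -3599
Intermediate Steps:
U(L) = -5 + L
x = -3628 (x = -(-35 - 37*(-99)) = -(-35 + 3663) = -1*3628 = -3628)
x + E(5*U(5) - 6) = -3628 + 29 = -3599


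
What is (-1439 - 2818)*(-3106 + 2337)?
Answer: 3273633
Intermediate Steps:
(-1439 - 2818)*(-3106 + 2337) = -4257*(-769) = 3273633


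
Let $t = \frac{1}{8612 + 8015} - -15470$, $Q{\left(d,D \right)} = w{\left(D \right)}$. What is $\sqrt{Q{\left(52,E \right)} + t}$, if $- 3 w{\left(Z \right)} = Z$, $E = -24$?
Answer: $\frac{\sqrt{4279003459289}}{16627} \approx 124.41$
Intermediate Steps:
$w{\left(Z \right)} = - \frac{Z}{3}$
$Q{\left(d,D \right)} = - \frac{D}{3}$
$t = \frac{257219691}{16627}$ ($t = \frac{1}{16627} + 15470 = \frac{257219691}{16627} \approx 15470.0$)
$\sqrt{Q{\left(52,E \right)} + t} = \sqrt{\left(- \frac{1}{3}\right) \left(-24\right) + \frac{257219691}{16627}} = \sqrt{8 + \frac{257219691}{16627}} = \sqrt{\frac{257352707}{16627}} = \frac{\sqrt{4279003459289}}{16627}$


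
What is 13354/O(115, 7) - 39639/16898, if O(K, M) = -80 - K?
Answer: -233385497/3295110 ≈ -70.828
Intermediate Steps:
13354/O(115, 7) - 39639/16898 = 13354/(-80 - 1*115) - 39639/16898 = 13354/(-80 - 115) - 39639*1/16898 = 13354/(-195) - 39639/16898 = 13354*(-1/195) - 39639/16898 = -13354/195 - 39639/16898 = -233385497/3295110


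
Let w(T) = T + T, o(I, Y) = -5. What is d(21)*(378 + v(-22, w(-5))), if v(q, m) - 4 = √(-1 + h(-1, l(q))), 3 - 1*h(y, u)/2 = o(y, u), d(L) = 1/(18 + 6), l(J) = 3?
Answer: 191/12 + √15/24 ≈ 16.078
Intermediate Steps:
d(L) = 1/24
h(y, u) = 16 (h(y, u) = 6 - 2*(-5) = 6 + 10 = 16)
w(T) = 2*T
v(q, m) = 4 + √15 (v(q, m) = 4 + √(-1 + 16) = 4 + √15)
d(21)*(378 + v(-22, w(-5))) = (378 + (4 + √15))/24 = (382 + √15)/24 = 191/12 + √15/24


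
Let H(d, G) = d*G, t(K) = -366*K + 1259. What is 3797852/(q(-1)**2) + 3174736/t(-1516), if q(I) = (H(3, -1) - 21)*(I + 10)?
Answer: 565040736949/6486525360 ≈ 87.110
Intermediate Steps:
t(K) = 1259 - 366*K
H(d, G) = G*d
q(I) = -240 - 24*I (q(I) = (-1*3 - 21)*(I + 10) = (-3 - 21)*(10 + I) = -24*(10 + I) = -240 - 24*I)
3797852/(q(-1)**2) + 3174736/t(-1516) = 3797852/((-240 - 24*(-1))**2) + 3174736/(1259 - 366*(-1516)) = 3797852/((-240 + 24)**2) + 3174736/(1259 + 554856) = 3797852/((-216)**2) + 3174736/556115 = 3797852/46656 + 3174736*(1/556115) = 3797852*(1/46656) + 3174736/556115 = 949463/11664 + 3174736/556115 = 565040736949/6486525360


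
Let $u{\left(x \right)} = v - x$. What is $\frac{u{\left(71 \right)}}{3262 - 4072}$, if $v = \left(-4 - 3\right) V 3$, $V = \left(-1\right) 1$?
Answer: $\frac{5}{81} \approx 0.061728$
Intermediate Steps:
$V = -1$
$v = 21$ ($v = \left(-4 - 3\right) \left(-1\right) 3 = \left(-7\right) \left(-1\right) 3 = 7 \cdot 3 = 21$)
$u{\left(x \right)} = 21 - x$
$\frac{u{\left(71 \right)}}{3262 - 4072} = \frac{21 - 71}{3262 - 4072} = - \frac{50}{-810} = \left(-50\right) \left(- \frac{1}{810}\right) = \frac{5}{81}$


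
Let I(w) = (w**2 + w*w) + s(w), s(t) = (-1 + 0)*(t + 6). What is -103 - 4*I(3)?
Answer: -139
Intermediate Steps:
s(t) = -6 - t (s(t) = -(6 + t) = -6 - t)
I(w) = -6 - w + 2*w**2 (I(w) = (w**2 + w*w) + (-6 - w) = (w**2 + w**2) + (-6 - w) = 2*w**2 + (-6 - w) = -6 - w + 2*w**2)
-103 - 4*I(3) = -103 - 4*(-6 - 1*3 + 2*3**2) = -103 - 4*(-6 - 3 + 2*9) = -103 - 4*(-6 - 3 + 18) = -103 - 4*9 = -103 - 36 = -139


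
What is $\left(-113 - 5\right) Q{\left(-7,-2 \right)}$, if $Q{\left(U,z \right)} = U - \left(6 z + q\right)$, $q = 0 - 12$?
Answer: $-2006$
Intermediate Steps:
$q = -12$ ($q = 0 - 12 = -12$)
$Q{\left(U,z \right)} = 12 + U - 6 z$ ($Q{\left(U,z \right)} = U - \left(6 z - 12\right) = U - \left(-12 + 6 z\right) = 12 + U - 6 z$)
$\left(-113 - 5\right) Q{\left(-7,-2 \right)} = \left(-113 - 5\right) \left(12 - 7 - -12\right) = - 118 \left(12 - 7 + 12\right) = \left(-118\right) 17 = -2006$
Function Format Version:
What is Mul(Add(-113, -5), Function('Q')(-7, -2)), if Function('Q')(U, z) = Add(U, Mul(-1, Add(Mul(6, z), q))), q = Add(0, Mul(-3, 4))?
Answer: -2006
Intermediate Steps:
q = -12 (q = Add(0, -12) = -12)
Function('Q')(U, z) = Add(12, U, Mul(-6, z)) (Function('Q')(U, z) = Add(U, Mul(-1, Add(Mul(6, z), -12))) = Add(U, Mul(-1, Add(-12, Mul(6, z)))) = Add(U, Add(12, Mul(-6, z))) = Add(12, U, Mul(-6, z)))
Mul(Add(-113, -5), Function('Q')(-7, -2)) = Mul(Add(-113, -5), Add(12, -7, Mul(-6, -2))) = Mul(-118, Add(12, -7, 12)) = Mul(-118, 17) = -2006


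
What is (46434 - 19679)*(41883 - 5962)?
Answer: 961066355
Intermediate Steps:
(46434 - 19679)*(41883 - 5962) = 26755*35921 = 961066355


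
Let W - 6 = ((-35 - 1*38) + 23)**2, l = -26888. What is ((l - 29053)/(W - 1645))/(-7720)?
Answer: 18647/2215640 ≈ 0.0084161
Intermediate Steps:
W = 2506 (W = 6 + ((-35 - 1*38) + 23)**2 = 6 + ((-35 - 38) + 23)**2 = 6 + (-73 + 23)**2 = 6 + (-50)**2 = 6 + 2500 = 2506)
((l - 29053)/(W - 1645))/(-7720) = ((-26888 - 29053)/(2506 - 1645))/(-7720) = -55941/861*(-1/7720) = -55941*1/861*(-1/7720) = -18647/287*(-1/7720) = 18647/2215640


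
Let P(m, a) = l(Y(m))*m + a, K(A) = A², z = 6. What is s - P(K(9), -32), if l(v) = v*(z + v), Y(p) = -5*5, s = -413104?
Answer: -451547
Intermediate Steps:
Y(p) = -25
l(v) = v*(6 + v)
P(m, a) = a + 475*m (P(m, a) = (-25*(6 - 25))*m + a = (-25*(-19))*m + a = 475*m + a = a + 475*m)
s - P(K(9), -32) = -413104 - (-32 + 475*9²) = -413104 - (-32 + 475*81) = -413104 - (-32 + 38475) = -413104 - 1*38443 = -413104 - 38443 = -451547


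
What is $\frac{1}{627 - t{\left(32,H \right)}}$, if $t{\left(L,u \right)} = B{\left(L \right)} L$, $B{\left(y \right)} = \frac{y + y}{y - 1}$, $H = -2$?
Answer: $\frac{31}{17389} \approx 0.0017827$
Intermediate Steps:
$B{\left(y \right)} = \frac{2 y}{-1 + y}$
$t{\left(L,u \right)} = \frac{2 L^{2}}{-1 + L}$ ($t{\left(L,u \right)} = \frac{2 L}{-1 + L} L = \frac{2 L^{2}}{-1 + L}$)
$\frac{1}{627 - t{\left(32,H \right)}} = \frac{1}{627 - \frac{2 \cdot 32^{2}}{-1 + 32}} = \frac{1}{627 - 2 \cdot 1024 \cdot \frac{1}{31}} = \frac{1}{627 - \frac{2048}{31}} = \frac{1}{\frac{17389}{31}} = \frac{31}{17389}$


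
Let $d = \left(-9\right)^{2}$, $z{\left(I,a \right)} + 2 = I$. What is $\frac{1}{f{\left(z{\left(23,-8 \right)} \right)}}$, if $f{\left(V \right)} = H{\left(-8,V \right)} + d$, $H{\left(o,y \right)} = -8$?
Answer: $\frac{1}{73} \approx 0.013699$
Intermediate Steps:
$z{\left(I,a \right)} = -2 + I$
$d = 81$
$f{\left(V \right)} = 73$ ($f{\left(V \right)} = -8 + 81 = 73$)
$\frac{1}{f{\left(z{\left(23,-8 \right)} \right)}} = \frac{1}{73}$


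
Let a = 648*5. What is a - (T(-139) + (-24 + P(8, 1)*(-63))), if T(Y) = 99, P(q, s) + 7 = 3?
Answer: 2913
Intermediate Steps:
P(q, s) = -4 (P(q, s) = -7 + 3 = -4)
a = 3240
a - (T(-139) + (-24 + P(8, 1)*(-63))) = 3240 - (99 + (-24 - 4*(-63))) = 3240 - (99 + (-24 + 252)) = 3240 - (99 + 228) = 3240 - 1*327 = 3240 - 327 = 2913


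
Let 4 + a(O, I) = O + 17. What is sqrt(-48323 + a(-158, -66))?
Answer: 2*I*sqrt(12117) ≈ 220.15*I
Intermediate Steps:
a(O, I) = 13 + O (a(O, I) = -4 + (O + 17) = -4 + (17 + O) = 13 + O)
sqrt(-48323 + a(-158, -66)) = sqrt(-48323 + (13 - 158)) = sqrt(-48323 - 145) = sqrt(-48468) = 2*I*sqrt(12117)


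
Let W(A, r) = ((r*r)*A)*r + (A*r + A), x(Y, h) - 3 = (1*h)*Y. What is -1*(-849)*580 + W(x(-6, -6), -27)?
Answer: -276231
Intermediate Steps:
x(Y, h) = 3 + Y*h (x(Y, h) = 3 + (1*h)*Y = 3 + h*Y = 3 + Y*h)
W(A, r) = A + A*r + A*r³ (W(A, r) = (r²*A)*r + (A + A*r) = (A*r²)*r + (A + A*r) = A*r³ + (A + A*r) = A + A*r + A*r³)
-1*(-849)*580 + W(x(-6, -6), -27) = -1*(-849)*580 + (3 - 6*(-6))*(1 - 27 + (-27)³) = 849*580 + (3 + 36)*(1 - 27 - 19683) = 492420 + 39*(-19709) = 492420 - 768651 = -276231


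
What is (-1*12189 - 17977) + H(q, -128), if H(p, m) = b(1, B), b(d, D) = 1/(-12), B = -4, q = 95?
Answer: -361993/12 ≈ -30166.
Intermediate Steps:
b(d, D) = -1/12
H(p, m) = -1/12
(-1*12189 - 17977) + H(q, -128) = (-1*12189 - 17977) - 1/12 = (-12189 - 17977) - 1/12 = -30166 - 1/12 = -361993/12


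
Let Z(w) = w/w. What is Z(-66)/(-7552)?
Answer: -1/7552 ≈ -0.00013242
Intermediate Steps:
Z(w) = 1
Z(-66)/(-7552) = 1/(-7552) = 1*(-1/7552) = -1/7552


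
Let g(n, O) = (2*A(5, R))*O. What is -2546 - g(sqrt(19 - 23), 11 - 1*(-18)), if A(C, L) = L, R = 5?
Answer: -2836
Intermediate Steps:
g(n, O) = 10*O (g(n, O) = (2*5)*O = 10*O)
-2546 - g(sqrt(19 - 23), 11 - 1*(-18)) = -2546 - 10*(11 - 1*(-18)) = -2546 - 10*(11 + 18) = -2546 - 10*29 = -2546 - 1*290 = -2546 - 290 = -2836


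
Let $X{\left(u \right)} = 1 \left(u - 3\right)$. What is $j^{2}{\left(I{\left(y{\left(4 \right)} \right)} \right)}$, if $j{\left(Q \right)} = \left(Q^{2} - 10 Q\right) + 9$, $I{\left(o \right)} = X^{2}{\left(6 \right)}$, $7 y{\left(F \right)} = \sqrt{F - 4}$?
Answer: $0$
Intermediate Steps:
$X{\left(u \right)} = -3 + u$ ($X{\left(u \right)} = 1 \left(-3 + u\right) = -3 + u$)
$y{\left(F \right)} = \frac{\sqrt{-4 + F}}{7}$ ($y{\left(F \right)} = \frac{\sqrt{F - 4}}{7} = \frac{\sqrt{-4 + F}}{7}$)
$I{\left(o \right)} = 9$ ($I{\left(o \right)} = \left(-3 + 6\right)^{2} = 3^{2} = 9$)
$j{\left(Q \right)} = 9 + Q^{2} - 10 Q$
$j^{2}{\left(I{\left(y{\left(4 \right)} \right)} \right)} = \left(9 + 9^{2} - 90\right)^{2} = \left(9 + 81 - 90\right)^{2} = 0^{2} = 0$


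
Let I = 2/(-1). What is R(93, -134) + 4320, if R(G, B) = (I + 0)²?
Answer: 4324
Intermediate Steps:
I = -2 (I = 2*(-1) = -2)
R(G, B) = 4 (R(G, B) = (-2 + 0)² = (-2)² = 4)
R(93, -134) + 4320 = 4 + 4320 = 4324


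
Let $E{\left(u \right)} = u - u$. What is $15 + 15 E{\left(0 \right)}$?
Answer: $15$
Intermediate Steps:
$E{\left(u \right)} = 0$
$15 + 15 E{\left(0 \right)} = 15 + 15 \cdot 0 = 15 + 0 = 15$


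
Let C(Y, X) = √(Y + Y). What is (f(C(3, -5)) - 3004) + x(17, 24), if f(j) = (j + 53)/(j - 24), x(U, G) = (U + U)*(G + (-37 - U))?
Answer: -382493/95 - 77*√6/570 ≈ -4026.6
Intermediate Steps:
x(U, G) = 2*U*(-37 + G - U) (x(U, G) = (2*U)*(-37 + G - U) = 2*U*(-37 + G - U))
C(Y, X) = √2*√Y (C(Y, X) = √(2*Y) = √2*√Y)
f(j) = (53 + j)/(-24 + j)
(f(C(3, -5)) - 3004) + x(17, 24) = ((53 + √2*√3)/(-24 + √2*√3) - 3004) + 2*17*(-37 + 24 - 1*17) = ((53 + √6)/(-24 + √6) - 3004) + 2*17*(-37 + 24 - 17) = (-3004 + (53 + √6)/(-24 + √6)) + 2*17*(-30) = (-3004 + (53 + √6)/(-24 + √6)) - 1020 = -4024 + (53 + √6)/(-24 + √6)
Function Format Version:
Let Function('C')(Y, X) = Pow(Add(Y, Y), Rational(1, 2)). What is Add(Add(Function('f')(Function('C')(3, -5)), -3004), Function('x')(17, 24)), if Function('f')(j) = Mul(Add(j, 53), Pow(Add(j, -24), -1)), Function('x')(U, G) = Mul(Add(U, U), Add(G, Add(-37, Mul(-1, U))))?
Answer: Add(Rational(-382493, 95), Mul(Rational(-77, 570), Pow(6, Rational(1, 2)))) ≈ -4026.6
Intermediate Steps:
Function('x')(U, G) = Mul(2, U, Add(-37, G, Mul(-1, U))) (Function('x')(U, G) = Mul(Mul(2, U), Add(-37, G, Mul(-1, U))) = Mul(2, U, Add(-37, G, Mul(-1, U))))
Function('C')(Y, X) = Mul(Pow(2, Rational(1, 2)), Pow(Y, Rational(1, 2))) (Function('C')(Y, X) = Pow(Mul(2, Y), Rational(1, 2)) = Mul(Pow(2, Rational(1, 2)), Pow(Y, Rational(1, 2))))
Function('f')(j) = Mul(Pow(Add(-24, j), -1), Add(53, j)) (Function('f')(j) = Mul(Add(53, j), Pow(Add(-24, j), -1)) = Mul(Pow(Add(-24, j), -1), Add(53, j)))
Add(Add(Function('f')(Function('C')(3, -5)), -3004), Function('x')(17, 24)) = Add(Add(Mul(Pow(Add(-24, Mul(Pow(2, Rational(1, 2)), Pow(3, Rational(1, 2)))), -1), Add(53, Mul(Pow(2, Rational(1, 2)), Pow(3, Rational(1, 2))))), -3004), Mul(2, 17, Add(-37, 24, Mul(-1, 17)))) = Add(Add(Mul(Pow(Add(-24, Pow(6, Rational(1, 2))), -1), Add(53, Pow(6, Rational(1, 2)))), -3004), Mul(2, 17, Add(-37, 24, -17))) = Add(Add(-3004, Mul(Pow(Add(-24, Pow(6, Rational(1, 2))), -1), Add(53, Pow(6, Rational(1, 2))))), Mul(2, 17, -30)) = Add(Add(-3004, Mul(Pow(Add(-24, Pow(6, Rational(1, 2))), -1), Add(53, Pow(6, Rational(1, 2))))), -1020) = Add(-4024, Mul(Pow(Add(-24, Pow(6, Rational(1, 2))), -1), Add(53, Pow(6, Rational(1, 2)))))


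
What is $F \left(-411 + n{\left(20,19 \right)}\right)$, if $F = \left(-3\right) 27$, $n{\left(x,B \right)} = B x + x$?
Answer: $891$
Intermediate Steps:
$n{\left(x,B \right)} = x + B x$
$F = -81$
$F \left(-411 + n{\left(20,19 \right)}\right) = - 81 \left(-411 + 20 \left(1 + 19\right)\right) = - 81 \left(-411 + 20 \cdot 20\right) = - 81 \left(-411 + 400\right) = \left(-81\right) \left(-11\right) = 891$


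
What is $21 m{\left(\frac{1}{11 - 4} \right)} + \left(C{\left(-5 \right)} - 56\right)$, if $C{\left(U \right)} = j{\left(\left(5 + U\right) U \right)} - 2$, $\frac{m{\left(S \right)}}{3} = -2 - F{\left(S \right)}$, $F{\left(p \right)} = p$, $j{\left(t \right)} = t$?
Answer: $-193$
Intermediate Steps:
$m{\left(S \right)} = -6 - 3 S$ ($m{\left(S \right)} = 3 \left(-2 - S\right) = -6 - 3 S$)
$C{\left(U \right)} = -2 + U \left(5 + U\right)$ ($C{\left(U \right)} = \left(5 + U\right) U - 2 = U \left(5 + U\right) - 2 = -2 + U \left(5 + U\right)$)
$21 m{\left(\frac{1}{11 - 4} \right)} + \left(C{\left(-5 \right)} - 56\right) = 21 \left(-6 - \frac{3}{11 - 4}\right) - \left(58 + 5 \left(5 - 5\right)\right) = 21 \left(-6 - \frac{3}{7}\right) - 58 = 21 \left(- \frac{45}{7}\right) - 58 = -135 - 58 = -193$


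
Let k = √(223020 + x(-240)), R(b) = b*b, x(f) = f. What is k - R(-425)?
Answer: -180625 + 2*√55695 ≈ -1.8015e+5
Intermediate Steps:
R(b) = b²
k = 2*√55695 (k = √(223020 - 240) = √222780 = 2*√55695 ≈ 472.00)
k - R(-425) = 2*√55695 - 1*(-425)² = 2*√55695 - 1*180625 = 2*√55695 - 180625 = -180625 + 2*√55695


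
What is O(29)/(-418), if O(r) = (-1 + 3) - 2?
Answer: 0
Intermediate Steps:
O(r) = 0 (O(r) = 2 - 2 = 0)
O(29)/(-418) = 0/(-418) = 0*(-1/418) = 0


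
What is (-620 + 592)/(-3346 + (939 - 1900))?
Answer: 28/4307 ≈ 0.0065010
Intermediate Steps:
(-620 + 592)/(-3346 + (939 - 1900)) = -28/(-3346 - 961) = -28/(-4307) = -28*(-1/4307) = 28/4307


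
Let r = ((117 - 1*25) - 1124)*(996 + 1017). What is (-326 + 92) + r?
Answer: -2077650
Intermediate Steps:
r = -2077416 (r = ((117 - 25) - 1124)*2013 = (92 - 1124)*2013 = -1032*2013 = -2077416)
(-326 + 92) + r = (-326 + 92) - 2077416 = -234 - 2077416 = -2077650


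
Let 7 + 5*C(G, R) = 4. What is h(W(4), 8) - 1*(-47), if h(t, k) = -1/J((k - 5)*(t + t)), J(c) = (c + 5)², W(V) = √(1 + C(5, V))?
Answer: 131038/2809 + 300*√10/2809 ≈ 46.987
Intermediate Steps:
C(G, R) = -⅗ (C(G, R) = -7/5 + (⅕)*4 = -7/5 + ⅘ = -⅗)
W(V) = √10/5 (W(V) = √(1 - ⅗) = √(⅖) = √10/5)
J(c) = (5 + c)²
h(t, k) = -1/(5 + 2*t*(-5 + k))² (h(t, k) = -1/((5 + (k - 5)*(t + t))²) = -1/((5 + (-5 + k)*(2*t))²) = -1/((5 + 2*t*(-5 + k))²) = -1/(5 + 2*t*(-5 + k))²)
h(W(4), 8) - 1*(-47) = -1/(5 + 2*(√10/5)*(-5 + 8))² - 1*(-47) = -1/(5 + 2*(√10/5)*3)² + 47 = -1/(5 + 6*√10/5)² + 47 = 47 - 1/(5 + 6*√10/5)²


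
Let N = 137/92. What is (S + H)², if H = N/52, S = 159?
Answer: 578805988849/22886656 ≈ 25290.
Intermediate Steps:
N = 137/92 (N = 137*(1/92) = 137/92 ≈ 1.4891)
H = 137/4784 (H = (137/92)/52 = (137/92)*(1/52) = 137/4784 ≈ 0.028637)
(S + H)² = (159 + 137/4784)² = (760793/4784)² = 578805988849/22886656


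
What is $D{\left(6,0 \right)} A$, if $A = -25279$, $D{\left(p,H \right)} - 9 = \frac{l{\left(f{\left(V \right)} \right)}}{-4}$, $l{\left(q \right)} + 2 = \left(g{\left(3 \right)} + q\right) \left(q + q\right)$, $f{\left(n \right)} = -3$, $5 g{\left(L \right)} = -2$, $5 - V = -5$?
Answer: $- \frac{556138}{5} \approx -1.1123 \cdot 10^{5}$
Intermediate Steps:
$V = 10$ ($V = 5 - -5 = 5 + 5 = 10$)
$g{\left(L \right)} = - \frac{2}{5}$ ($g{\left(L \right)} = \frac{1}{5} \left(-2\right) = - \frac{2}{5}$)
$l{\left(q \right)} = -2 + 2 q \left(- \frac{2}{5} + q\right)$ ($l{\left(q \right)} = -2 + \left(- \frac{2}{5} + q\right) \left(q + q\right) = -2 + \left(- \frac{2}{5} + q\right) 2 q = -2 + 2 q \left(- \frac{2}{5} + q\right)$)
$D{\left(p,H \right)} = \frac{22}{5}$ ($D{\left(p,H \right)} = 9 + \frac{-2 + 2 \left(-3\right)^{2} - - \frac{12}{5}}{-4} = 9 + \left(-2 + 2 \cdot 9 + \frac{12}{5}\right) \left(- \frac{1}{4}\right) = 9 + \left(-2 + 18 + \frac{12}{5}\right) \left(- \frac{1}{4}\right) = 9 + \frac{92}{5} \left(- \frac{1}{4}\right) = 9 - \frac{23}{5} = \frac{22}{5}$)
$D{\left(6,0 \right)} A = \frac{22}{5} \left(-25279\right) = - \frac{556138}{5}$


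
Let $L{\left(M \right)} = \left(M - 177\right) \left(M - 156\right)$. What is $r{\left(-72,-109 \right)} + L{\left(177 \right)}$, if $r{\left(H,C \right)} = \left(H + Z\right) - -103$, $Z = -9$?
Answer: $22$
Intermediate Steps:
$r{\left(H,C \right)} = 94 + H$ ($r{\left(H,C \right)} = \left(H - 9\right) - -103 = \left(-9 + H\right) + 103 = 94 + H$)
$L{\left(M \right)} = \left(-177 + M\right) \left(-156 + M\right)$
$r{\left(-72,-109 \right)} + L{\left(177 \right)} = \left(94 - 72\right) + \left(27612 + 177^{2} - 58941\right) = 22 + \left(27612 + 31329 - 58941\right) = 22 + 0 = 22$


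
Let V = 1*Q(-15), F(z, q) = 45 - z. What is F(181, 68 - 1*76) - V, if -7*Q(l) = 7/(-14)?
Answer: -1905/14 ≈ -136.07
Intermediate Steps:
Q(l) = 1/14 (Q(l) = -1/(-14) = -(-1)/14 = -⅐*(-½) = 1/14)
V = 1/14 (V = 1*(1/14) = 1/14 ≈ 0.071429)
F(181, 68 - 1*76) - V = (45 - 1*181) - 1*1/14 = (45 - 181) - 1/14 = -136 - 1/14 = -1905/14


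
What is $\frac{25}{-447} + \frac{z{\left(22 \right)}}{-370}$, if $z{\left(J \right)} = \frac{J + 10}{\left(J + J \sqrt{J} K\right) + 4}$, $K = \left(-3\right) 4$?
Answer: $- \frac{1772063887}{31685333505} + \frac{1056 \sqrt{22}}{70884415} \approx -0.055857$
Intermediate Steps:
$K = -12$
$z{\left(J \right)} = \frac{10 + J}{4 + J - 12 J^{\frac{3}{2}}}$ ($z{\left(J \right)} = \frac{J + 10}{\left(J + J \sqrt{J} \left(-12\right)\right) + 4} = \frac{10 + J}{\left(J + J^{\frac{3}{2}} \left(-12\right)\right) + 4} = \frac{10 + J}{\left(J - 12 J^{\frac{3}{2}}\right) + 4} = \frac{10 + J}{4 + J - 12 J^{\frac{3}{2}}}$)
$\frac{25}{-447} + \frac{z{\left(22 \right)}}{-370} = \frac{25}{-447} + \frac{\frac{1}{4 + 22 - 12 \cdot 22^{\frac{3}{2}}} \left(10 + 22\right)}{-370} = 25 \left(- \frac{1}{447}\right) + \frac{1}{4 + 22 - 12 \cdot 22 \sqrt{22}} \cdot 32 \left(- \frac{1}{370}\right) = - \frac{25}{447} + \frac{1}{4 + 22 - 264 \sqrt{22}} \cdot 32 \left(- \frac{1}{370}\right) = - \frac{25}{447} + \frac{1}{26 - 264 \sqrt{22}} \cdot 32 \left(- \frac{1}{370}\right) = - \frac{25}{447} + \frac{32}{26 - 264 \sqrt{22}} \left(- \frac{1}{370}\right) = - \frac{25}{447} - \frac{16}{185 \left(26 - 264 \sqrt{22}\right)}$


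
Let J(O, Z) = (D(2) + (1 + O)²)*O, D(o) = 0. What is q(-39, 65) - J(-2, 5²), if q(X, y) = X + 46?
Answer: 9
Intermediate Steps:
q(X, y) = 46 + X
J(O, Z) = O*(1 + O)² (J(O, Z) = (0 + (1 + O)²)*O = (1 + O)²*O = O*(1 + O)²)
q(-39, 65) - J(-2, 5²) = (46 - 39) - (-2)*(1 - 2)² = 7 - (-2)*(-1)² = 7 - (-2) = 7 - 1*(-2) = 7 + 2 = 9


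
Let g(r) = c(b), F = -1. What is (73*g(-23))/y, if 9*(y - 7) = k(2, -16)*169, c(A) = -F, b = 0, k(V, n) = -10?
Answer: -657/1627 ≈ -0.40381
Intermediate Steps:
c(A) = 1 (c(A) = -1*(-1) = 1)
g(r) = 1
y = -1627/9 (y = 7 + (-10*169)/9 = 7 + (⅑)*(-1690) = 7 - 1690/9 = -1627/9 ≈ -180.78)
(73*g(-23))/y = (73*1)/(-1627/9) = 73*(-9/1627) = -657/1627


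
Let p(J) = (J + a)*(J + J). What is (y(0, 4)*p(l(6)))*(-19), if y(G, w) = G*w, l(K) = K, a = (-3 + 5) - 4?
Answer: 0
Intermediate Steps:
a = -2 (a = 2 - 4 = -2)
p(J) = 2*J*(-2 + J) (p(J) = (J - 2)*(J + J) = (-2 + J)*(2*J) = 2*J*(-2 + J))
(y(0, 4)*p(l(6)))*(-19) = ((0*4)*(2*6*(-2 + 6)))*(-19) = (0*(2*6*4))*(-19) = (0*48)*(-19) = 0*(-19) = 0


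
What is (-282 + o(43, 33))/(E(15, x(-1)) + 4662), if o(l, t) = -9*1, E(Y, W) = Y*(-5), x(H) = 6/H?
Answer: -97/1529 ≈ -0.063440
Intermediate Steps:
E(Y, W) = -5*Y
o(l, t) = -9
(-282 + o(43, 33))/(E(15, x(-1)) + 4662) = (-282 - 9)/(-5*15 + 4662) = -291/(-75 + 4662) = -291/4587 = -291*1/4587 = -97/1529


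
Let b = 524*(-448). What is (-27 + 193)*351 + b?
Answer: -176486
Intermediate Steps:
b = -234752
(-27 + 193)*351 + b = (-27 + 193)*351 - 234752 = 166*351 - 234752 = 58266 - 234752 = -176486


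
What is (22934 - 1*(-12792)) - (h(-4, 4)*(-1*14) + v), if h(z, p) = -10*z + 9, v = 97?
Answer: 36315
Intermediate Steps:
h(z, p) = 9 - 10*z
(22934 - 1*(-12792)) - (h(-4, 4)*(-1*14) + v) = (22934 - 1*(-12792)) - ((9 - 10*(-4))*(-1*14) + 97) = (22934 + 12792) - ((9 + 40)*(-14) + 97) = 35726 - (49*(-14) + 97) = 35726 - (-686 + 97) = 35726 - 1*(-589) = 35726 + 589 = 36315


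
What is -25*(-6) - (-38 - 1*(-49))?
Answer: 139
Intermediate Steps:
-25*(-6) - (-38 - 1*(-49)) = 150 - (-38 + 49) = 150 - 1*11 = 150 - 11 = 139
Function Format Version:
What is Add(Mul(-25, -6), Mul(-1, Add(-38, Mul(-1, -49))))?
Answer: 139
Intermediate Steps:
Add(Mul(-25, -6), Mul(-1, Add(-38, Mul(-1, -49)))) = Add(150, Mul(-1, Add(-38, 49))) = Add(150, Mul(-1, 11)) = Add(150, -11) = 139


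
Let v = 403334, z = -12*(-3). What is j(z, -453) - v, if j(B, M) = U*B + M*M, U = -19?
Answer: -198809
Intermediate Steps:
z = 36
j(B, M) = M² - 19*B (j(B, M) = -19*B + M*M = -19*B + M² = M² - 19*B)
j(z, -453) - v = ((-453)² - 19*36) - 1*403334 = (205209 - 684) - 403334 = 204525 - 403334 = -198809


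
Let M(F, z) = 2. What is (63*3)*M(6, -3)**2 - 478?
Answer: 278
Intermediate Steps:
(63*3)*M(6, -3)**2 - 478 = (63*3)*2**2 - 478 = 189*4 - 478 = 756 - 478 = 278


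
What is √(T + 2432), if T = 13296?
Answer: 4*√983 ≈ 125.41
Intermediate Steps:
√(T + 2432) = √(13296 + 2432) = √15728 = 4*√983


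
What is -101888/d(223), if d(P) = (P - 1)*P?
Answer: -50944/24753 ≈ -2.0581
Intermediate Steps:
d(P) = P*(-1 + P) (d(P) = (-1 + P)*P = P*(-1 + P))
-101888/d(223) = -101888*1/(223*(-1 + 223)) = -101888/(223*222) = -101888/49506 = -101888*1/49506 = -50944/24753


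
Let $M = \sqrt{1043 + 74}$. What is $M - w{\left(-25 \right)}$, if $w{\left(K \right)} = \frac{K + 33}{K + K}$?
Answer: $\frac{4}{25} + \sqrt{1117} \approx 33.582$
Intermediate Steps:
$M = \sqrt{1117} \approx 33.422$
$w{\left(K \right)} = \frac{33 + K}{2 K}$
$M - w{\left(-25 \right)} = \sqrt{1117} - \frac{33 - 25}{2 \left(-25\right)} = \sqrt{1117} - \frac{1}{2} \left(- \frac{1}{25}\right) 8 = \sqrt{1117} - - \frac{4}{25} = \sqrt{1117} + \frac{4}{25} = \frac{4}{25} + \sqrt{1117}$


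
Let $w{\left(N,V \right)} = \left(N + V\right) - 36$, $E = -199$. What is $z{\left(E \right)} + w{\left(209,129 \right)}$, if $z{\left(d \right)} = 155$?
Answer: $457$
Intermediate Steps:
$w{\left(N,V \right)} = -36 + N + V$
$z{\left(E \right)} + w{\left(209,129 \right)} = 155 + \left(-36 + 209 + 129\right) = 155 + 302 = 457$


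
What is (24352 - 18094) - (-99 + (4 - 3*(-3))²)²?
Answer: 1358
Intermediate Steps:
(24352 - 18094) - (-99 + (4 - 3*(-3))²)² = 6258 - (-99 + (4 + 9)²)² = 6258 - (-99 + 13²)² = 6258 - (-99 + 169)² = 6258 - 1*70² = 6258 - 1*4900 = 6258 - 4900 = 1358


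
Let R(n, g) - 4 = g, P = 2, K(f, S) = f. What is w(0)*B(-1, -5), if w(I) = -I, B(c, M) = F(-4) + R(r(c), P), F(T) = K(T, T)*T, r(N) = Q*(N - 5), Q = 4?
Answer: 0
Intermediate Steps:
r(N) = -20 + 4*N (r(N) = 4*(N - 5) = 4*(-5 + N) = -20 + 4*N)
R(n, g) = 4 + g
F(T) = T² (F(T) = T*T = T²)
B(c, M) = 22 (B(c, M) = (-4)² + (4 + 2) = 16 + 6 = 22)
w(0)*B(-1, -5) = -1*0*22 = 0*22 = 0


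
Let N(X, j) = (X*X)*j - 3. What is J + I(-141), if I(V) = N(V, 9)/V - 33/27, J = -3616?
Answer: -2066863/423 ≈ -4886.2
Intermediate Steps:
N(X, j) = -3 + j*X**2 (N(X, j) = X**2*j - 3 = j*X**2 - 3 = -3 + j*X**2)
I(V) = -11/9 + (-3 + 9*V**2)/V (I(V) = (-3 + 9*V**2)/V - 33/27 = (-3 + 9*V**2)/V - 33*1/27 = (-3 + 9*V**2)/V - 11/9 = -11/9 + (-3 + 9*V**2)/V)
J + I(-141) = -3616 + (-11/9 - 3/(-141) + 9*(-141)) = -3616 + (-11/9 - 3*(-1/141) - 1269) = -3616 + (-11/9 + 1/47 - 1269) = -3616 - 537295/423 = -2066863/423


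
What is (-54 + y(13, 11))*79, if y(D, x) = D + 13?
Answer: -2212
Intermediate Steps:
y(D, x) = 13 + D
(-54 + y(13, 11))*79 = (-54 + (13 + 13))*79 = (-54 + 26)*79 = -28*79 = -2212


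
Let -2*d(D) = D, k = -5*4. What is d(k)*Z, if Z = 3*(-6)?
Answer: -180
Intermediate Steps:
k = -20
d(D) = -D/2
Z = -18
d(k)*Z = -½*(-20)*(-18) = 10*(-18) = -180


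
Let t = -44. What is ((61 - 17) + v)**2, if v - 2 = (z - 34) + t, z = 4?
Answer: 784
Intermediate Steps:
v = -72 (v = 2 + ((4 - 34) - 44) = 2 + (-30 - 44) = 2 - 74 = -72)
((61 - 17) + v)**2 = ((61 - 17) - 72)**2 = (44 - 72)**2 = (-28)**2 = 784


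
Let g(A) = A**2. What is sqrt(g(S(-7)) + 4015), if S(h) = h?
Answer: 4*sqrt(254) ≈ 63.750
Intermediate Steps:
sqrt(g(S(-7)) + 4015) = sqrt((-7)**2 + 4015) = sqrt(49 + 4015) = sqrt(4064) = 4*sqrt(254)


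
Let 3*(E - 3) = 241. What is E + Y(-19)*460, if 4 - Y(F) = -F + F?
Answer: 5770/3 ≈ 1923.3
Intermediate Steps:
Y(F) = 4 (Y(F) = 4 - (-F + F) = 4 - 1*0 = 4 + 0 = 4)
E = 250/3 (E = 3 + (⅓)*241 = 3 + 241/3 = 250/3 ≈ 83.333)
E + Y(-19)*460 = 250/3 + 4*460 = 250/3 + 1840 = 5770/3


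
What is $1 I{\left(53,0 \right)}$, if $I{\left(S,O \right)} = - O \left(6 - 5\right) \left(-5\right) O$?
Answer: $0$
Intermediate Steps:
$I{\left(S,O \right)} = 5 O^{2}$ ($I{\left(S,O \right)} = - O \left(6 - 5\right) \left(-5\right) O = - O 1 \left(-5\right) O = - O \left(-5\right) O = 5 O O = 5 O^{2}$)
$1 I{\left(53,0 \right)} = 1 \cdot 5 \cdot 0^{2} = 1 \cdot 5 \cdot 0 = 1 \cdot 0 = 0$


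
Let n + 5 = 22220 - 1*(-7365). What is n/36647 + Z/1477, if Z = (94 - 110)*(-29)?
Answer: 60693868/54127619 ≈ 1.1213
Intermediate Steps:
n = 29580 (n = -5 + (22220 - 1*(-7365)) = -5 + (22220 + 7365) = -5 + 29585 = 29580)
Z = 464 (Z = -16*(-29) = 464)
n/36647 + Z/1477 = 29580/36647 + 464/1477 = 60693868/54127619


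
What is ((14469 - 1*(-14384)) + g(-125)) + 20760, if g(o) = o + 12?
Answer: 49500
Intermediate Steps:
g(o) = 12 + o
((14469 - 1*(-14384)) + g(-125)) + 20760 = ((14469 - 1*(-14384)) + (12 - 125)) + 20760 = ((14469 + 14384) - 113) + 20760 = (28853 - 113) + 20760 = 28740 + 20760 = 49500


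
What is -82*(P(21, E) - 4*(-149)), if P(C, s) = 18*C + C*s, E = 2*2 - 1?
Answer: -85034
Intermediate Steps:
E = 3 (E = 4 - 1 = 3)
-82*(P(21, E) - 4*(-149)) = -82*(21*(18 + 3) - 4*(-149)) = -82*(21*21 + 596) = -82*(441 + 596) = -82*1037 = -85034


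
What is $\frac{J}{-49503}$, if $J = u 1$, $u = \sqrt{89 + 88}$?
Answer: $- \frac{\sqrt{177}}{49503} \approx -0.00026875$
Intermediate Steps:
$u = \sqrt{177} \approx 13.304$
$J = \sqrt{177}$ ($J = \sqrt{177} \cdot 1 = \sqrt{177} \approx 13.304$)
$\frac{J}{-49503} = \frac{\sqrt{177}}{-49503} = \sqrt{177} \left(- \frac{1}{49503}\right) = - \frac{\sqrt{177}}{49503}$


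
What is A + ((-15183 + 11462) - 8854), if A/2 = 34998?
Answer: 57421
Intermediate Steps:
A = 69996 (A = 2*34998 = 69996)
A + ((-15183 + 11462) - 8854) = 69996 + ((-15183 + 11462) - 8854) = 69996 + (-3721 - 8854) = 69996 - 12575 = 57421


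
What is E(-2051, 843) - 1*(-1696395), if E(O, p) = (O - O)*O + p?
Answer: 1697238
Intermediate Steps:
E(O, p) = p (E(O, p) = 0*O + p = 0 + p = p)
E(-2051, 843) - 1*(-1696395) = 843 - 1*(-1696395) = 843 + 1696395 = 1697238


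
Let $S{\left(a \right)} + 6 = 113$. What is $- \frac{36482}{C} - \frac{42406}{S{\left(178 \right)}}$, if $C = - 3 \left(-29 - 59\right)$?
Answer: $- \frac{7549379}{14124} \approx -534.51$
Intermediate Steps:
$S{\left(a \right)} = 107$ ($S{\left(a \right)} = -6 + 113 = 107$)
$C = 264$ ($C = \left(-3\right) \left(-88\right) = 264$)
$- \frac{36482}{C} - \frac{42406}{S{\left(178 \right)}} = - \frac{36482}{264} - \frac{42406}{107} = \left(-36482\right) \frac{1}{264} - \frac{42406}{107} = - \frac{18241}{132} - \frac{42406}{107} = - \frac{7549379}{14124}$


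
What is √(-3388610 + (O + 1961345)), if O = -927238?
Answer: I*√2354503 ≈ 1534.4*I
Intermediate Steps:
√(-3388610 + (O + 1961345)) = √(-3388610 + (-927238 + 1961345)) = √(-3388610 + 1034107) = √(-2354503) = I*√2354503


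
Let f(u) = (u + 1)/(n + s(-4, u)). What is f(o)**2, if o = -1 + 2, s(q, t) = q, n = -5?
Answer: 4/81 ≈ 0.049383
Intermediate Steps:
o = 1
f(u) = -1/9 - u/9 (f(u) = (u + 1)/(-5 - 4) = (1 + u)/(-9) = (1 + u)*(-1/9) = -1/9 - u/9)
f(o)**2 = (-1/9 - 1/9*1)**2 = (-1/9 - 1/9)**2 = (-2/9)**2 = 4/81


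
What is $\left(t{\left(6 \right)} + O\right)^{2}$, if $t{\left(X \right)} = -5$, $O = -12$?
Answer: $289$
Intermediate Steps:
$\left(t{\left(6 \right)} + O\right)^{2} = \left(-5 - 12\right)^{2} = \left(-17\right)^{2} = 289$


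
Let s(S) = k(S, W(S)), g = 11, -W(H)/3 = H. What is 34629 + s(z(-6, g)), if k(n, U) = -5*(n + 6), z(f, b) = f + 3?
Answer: 34614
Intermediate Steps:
W(H) = -3*H
z(f, b) = 3 + f
k(n, U) = -30 - 5*n (k(n, U) = -5*(6 + n) = -30 - 5*n)
s(S) = -30 - 5*S
34629 + s(z(-6, g)) = 34629 + (-30 - 5*(3 - 6)) = 34629 + (-30 - 5*(-3)) = 34629 + (-30 + 15) = 34629 - 15 = 34614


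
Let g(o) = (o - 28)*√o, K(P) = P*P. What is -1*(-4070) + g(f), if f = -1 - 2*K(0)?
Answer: 4070 - 29*I ≈ 4070.0 - 29.0*I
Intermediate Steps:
K(P) = P²
f = -1 (f = -1 - 2*0² = -1 - 2*0 = -1 + 0 = -1)
g(o) = √o*(-28 + o) (g(o) = (-28 + o)*√o = √o*(-28 + o))
-1*(-4070) + g(f) = -1*(-4070) + √(-1)*(-28 - 1) = 4070 + I*(-29) = 4070 - 29*I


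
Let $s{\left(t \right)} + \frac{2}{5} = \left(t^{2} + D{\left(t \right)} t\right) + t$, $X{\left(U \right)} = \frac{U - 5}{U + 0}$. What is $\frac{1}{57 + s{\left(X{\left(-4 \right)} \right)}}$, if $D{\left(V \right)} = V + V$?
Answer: $\frac{80}{5923} \approx 0.013507$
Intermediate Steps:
$X{\left(U \right)} = \frac{-5 + U}{U}$
$D{\left(V \right)} = 2 V$
$s{\left(t \right)} = - \frac{2}{5} + t + 3 t^{2}$ ($s{\left(t \right)} = - \frac{2}{5} + \left(\left(t^{2} + 2 t t\right) + t\right) = - \frac{2}{5} + \left(\left(t^{2} + 2 t^{2}\right) + t\right) = - \frac{2}{5} + \left(3 t^{2} + t\right) = - \frac{2}{5} + \left(t + 3 t^{2}\right) = - \frac{2}{5} + t + 3 t^{2}$)
$\frac{1}{57 + s{\left(X{\left(-4 \right)} \right)}} = \frac{1}{57 + \left(- \frac{2}{5} + \frac{-5 - 4}{-4} + 3 \left(\frac{-5 - 4}{-4}\right)^{2}\right)} = \frac{1}{57 - \left(- \frac{37}{20} - \frac{243}{16}\right)} = \frac{1}{57 + \left(- \frac{2}{5} + \frac{9}{4} + 3 \left(\frac{9}{4}\right)^{2}\right)} = \frac{1}{57 + \left(- \frac{2}{5} + \frac{9}{4} + 3 \cdot \frac{81}{16}\right)} = \frac{1}{57 + \left(- \frac{2}{5} + \frac{9}{4} + \frac{243}{16}\right)} = \frac{1}{57 + \frac{1363}{80}} = \frac{1}{\frac{5923}{80}} = \frac{80}{5923}$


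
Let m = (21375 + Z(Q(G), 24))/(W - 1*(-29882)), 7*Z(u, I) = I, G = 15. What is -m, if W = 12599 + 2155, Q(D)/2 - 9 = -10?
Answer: -149649/312452 ≈ -0.47895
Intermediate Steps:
Q(D) = -2 (Q(D) = 18 + 2*(-10) = 18 - 20 = -2)
Z(u, I) = I/7
W = 14754
m = 149649/312452 (m = (21375 + (1/7)*24)/(14754 - 1*(-29882)) = (21375 + 24/7)/(14754 + 29882) = (149649/7)/44636 = (149649/7)*(1/44636) = 149649/312452 ≈ 0.47895)
-m = -1*149649/312452 = -149649/312452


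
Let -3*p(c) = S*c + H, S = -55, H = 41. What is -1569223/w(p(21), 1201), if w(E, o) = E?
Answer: -4707669/1114 ≈ -4225.9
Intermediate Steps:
p(c) = -41/3 + 55*c/3 (p(c) = -(-55*c + 41)/3 = -(41 - 55*c)/3 = -41/3 + 55*c/3)
-1569223/w(p(21), 1201) = -1569223/(-41/3 + (55/3)*21) = -1569223/(-41/3 + 385) = -1569223/1114/3 = -1569223*3/1114 = -4707669/1114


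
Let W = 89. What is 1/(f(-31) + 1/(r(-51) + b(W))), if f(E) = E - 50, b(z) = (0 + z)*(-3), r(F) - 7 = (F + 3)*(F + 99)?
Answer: -2564/207685 ≈ -0.012346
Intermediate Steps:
r(F) = 7 + (3 + F)*(99 + F) (r(F) = 7 + (F + 3)*(F + 99) = 7 + (3 + F)*(99 + F))
b(z) = -3*z (b(z) = z*(-3) = -3*z)
f(E) = -50 + E
1/(f(-31) + 1/(r(-51) + b(W))) = 1/((-50 - 31) + 1/((304 + (-51)**2 + 102*(-51)) - 3*89)) = 1/(-81 + 1/((304 + 2601 - 5202) - 267)) = 1/(-81 + 1/(-2297 - 267)) = 1/(-81 + 1/(-2564)) = 1/(-81 - 1/2564) = 1/(-207685/2564) = -2564/207685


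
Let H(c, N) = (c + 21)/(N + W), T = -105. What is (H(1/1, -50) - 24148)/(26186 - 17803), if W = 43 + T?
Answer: -1352299/469448 ≈ -2.8806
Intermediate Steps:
W = -62 (W = 43 - 105 = -62)
H(c, N) = (21 + c)/(-62 + N) (H(c, N) = (c + 21)/(N - 62) = (21 + c)/(-62 + N))
(H(1/1, -50) - 24148)/(26186 - 17803) = ((21 + 1/1)/(-62 - 50) - 24148)/(26186 - 17803) = ((21 + 1)/(-112) - 24148)/8383 = (-1/112*22 - 24148)*(1/8383) = (-11/56 - 24148)*(1/8383) = -1352299/56*1/8383 = -1352299/469448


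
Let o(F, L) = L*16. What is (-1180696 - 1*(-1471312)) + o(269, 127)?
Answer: 292648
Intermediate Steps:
o(F, L) = 16*L
(-1180696 - 1*(-1471312)) + o(269, 127) = (-1180696 - 1*(-1471312)) + 16*127 = (-1180696 + 1471312) + 2032 = 290616 + 2032 = 292648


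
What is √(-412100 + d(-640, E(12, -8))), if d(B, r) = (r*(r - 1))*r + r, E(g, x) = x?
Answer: 2*I*√103171 ≈ 642.41*I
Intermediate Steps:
d(B, r) = r + r²*(-1 + r) (d(B, r) = (r*(-1 + r))*r + r = r²*(-1 + r) + r = r + r²*(-1 + r))
√(-412100 + d(-640, E(12, -8))) = √(-412100 - 8*(1 + (-8)² - 1*(-8))) = √(-412100 - 8*(1 + 64 + 8)) = √(-412100 - 8*73) = √(-412100 - 584) = √(-412684) = 2*I*√103171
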